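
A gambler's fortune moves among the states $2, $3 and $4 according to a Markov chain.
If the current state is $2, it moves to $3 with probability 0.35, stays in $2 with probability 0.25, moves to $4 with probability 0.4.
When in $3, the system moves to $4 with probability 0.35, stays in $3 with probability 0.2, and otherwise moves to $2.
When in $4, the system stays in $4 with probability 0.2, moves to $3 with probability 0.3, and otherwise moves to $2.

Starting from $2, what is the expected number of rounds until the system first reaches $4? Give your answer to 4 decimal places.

Let t(s) be the expected number of rounds to first reach $4 from state s, with t($4) = 0. Conditioning on the first round:
t($2) = 1 + 0.25·t($2) + 0.35·t($3)
t($3) = 1 + 0.45·t($2) + 0.2·t($3)
Solving: t($2) = 2.5989, t($3) = 2.7119.
Expected rounds from $2 to $4: 2.5989.

2.5989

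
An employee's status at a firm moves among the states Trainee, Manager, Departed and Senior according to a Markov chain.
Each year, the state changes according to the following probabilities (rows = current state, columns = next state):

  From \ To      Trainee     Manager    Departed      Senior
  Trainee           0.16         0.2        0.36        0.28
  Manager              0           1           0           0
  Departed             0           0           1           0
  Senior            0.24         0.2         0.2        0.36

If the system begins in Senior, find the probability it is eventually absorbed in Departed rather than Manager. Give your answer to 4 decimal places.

Let h(s) be the probability of absorption at Departed starting from transient state s. Then h(Departed) = 1 and h(Manager) = 0. By first-step analysis:
h(Trainee) = 0.16·h(Trainee) + 0.2·0 + 0.36·1 + 0.28·h(Senior)
h(Senior) = 0.24·h(Trainee) + 0.2·0 + 0.2·1 + 0.36·h(Senior)
Solving: h(Trainee) = 0.6088, h(Senior) = 0.5408.
Starting from Senior, the probability is 0.5408.

0.5408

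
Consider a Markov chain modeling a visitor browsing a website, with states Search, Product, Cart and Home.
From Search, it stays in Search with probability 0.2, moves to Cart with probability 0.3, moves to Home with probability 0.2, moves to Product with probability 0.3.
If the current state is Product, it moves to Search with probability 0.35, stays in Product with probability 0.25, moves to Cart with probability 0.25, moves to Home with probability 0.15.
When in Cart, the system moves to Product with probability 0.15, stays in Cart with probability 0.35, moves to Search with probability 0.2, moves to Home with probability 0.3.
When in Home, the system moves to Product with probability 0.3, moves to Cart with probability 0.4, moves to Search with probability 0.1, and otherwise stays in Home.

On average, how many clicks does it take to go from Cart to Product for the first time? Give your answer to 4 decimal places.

Let t(s) be the expected number of clicks to first reach Product from state s, with t(Product) = 0. Conditioning on the first click:
t(Search) = 1 + 0.2·t(Search) + 0.3·t(Cart) + 0.2·t(Home)
t(Cart) = 1 + 0.2·t(Search) + 0.35·t(Cart) + 0.3·t(Home)
t(Home) = 1 + 0.1·t(Search) + 0.4·t(Cart) + 0.2·t(Home)
Solving: t(Search) = 4.0171, t(Cart) = 4.6581, t(Home) = 4.0812.
Expected clicks from Cart to Product: 4.6581.

4.6581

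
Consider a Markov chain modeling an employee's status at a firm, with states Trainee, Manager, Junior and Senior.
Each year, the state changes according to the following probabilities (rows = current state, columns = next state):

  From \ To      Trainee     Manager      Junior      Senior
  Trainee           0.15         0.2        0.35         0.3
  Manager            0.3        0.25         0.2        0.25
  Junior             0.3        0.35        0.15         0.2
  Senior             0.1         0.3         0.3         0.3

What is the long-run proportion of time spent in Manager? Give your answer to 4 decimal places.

Let the stationary distribution be π with π = πP and π_1 + π_2 + π_3 + π_4 = 1.
π_1 = 0.15·π_1 + 0.3·π_2 + 0.3·π_3 + 0.1·π_4
π_2 = 0.2·π_1 + 0.25·π_2 + 0.35·π_3 + 0.3·π_4
π_3 = 0.35·π_1 + 0.2·π_2 + 0.15·π_3 + 0.3·π_4
Solving with the normalization constraint gives π = (0.2154, 0.2769, 0.2462, 0.2615).
So the stationary probability of Manager is 0.2769.

0.2769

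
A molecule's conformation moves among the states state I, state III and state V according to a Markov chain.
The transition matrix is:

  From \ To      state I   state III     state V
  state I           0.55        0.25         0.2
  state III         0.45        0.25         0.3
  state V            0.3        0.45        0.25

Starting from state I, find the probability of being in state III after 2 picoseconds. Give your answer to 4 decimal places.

Sum over the intermediate state after 1 picosecond:
P = P(state I→state I)·P(state I→state III) + P(state I→state III)·P(state III→state III) + P(state I→state V)·P(state V→state III)
  = 0.55×0.25 + 0.25×0.25 + 0.2×0.45
  = 0.1375 + 0.0625 + 0.0900 = 0.2900

0.2900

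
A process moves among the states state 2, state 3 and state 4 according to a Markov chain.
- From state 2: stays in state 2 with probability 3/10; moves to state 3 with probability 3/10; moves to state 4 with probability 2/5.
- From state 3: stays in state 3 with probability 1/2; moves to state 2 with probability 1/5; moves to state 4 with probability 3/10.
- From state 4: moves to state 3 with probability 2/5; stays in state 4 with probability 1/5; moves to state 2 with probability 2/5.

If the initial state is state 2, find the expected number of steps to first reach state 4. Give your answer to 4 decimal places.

Let t(s) be the expected number of steps to first reach state 4 from state s, with t(state 4) = 0. Conditioning on the first step:
t(state 2) = 1 + 0.3·t(state 2) + 0.3·t(state 3)
t(state 3) = 1 + 0.2·t(state 2) + 0.5·t(state 3)
Solving: t(state 2) = 2.7586, t(state 3) = 3.1034.
Expected steps from state 2 to state 4: 2.7586.

2.7586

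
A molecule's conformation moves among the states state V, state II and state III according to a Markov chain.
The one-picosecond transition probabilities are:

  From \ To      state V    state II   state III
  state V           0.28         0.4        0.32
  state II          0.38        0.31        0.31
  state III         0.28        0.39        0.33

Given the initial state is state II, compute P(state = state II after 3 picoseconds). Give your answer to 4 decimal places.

0.3636

Propagate the distribution vector 3 picoseconds from state II.
After 0 picoseconds: (0.0000, 1.0000, 0.0000)
After 1 picosecond: (0.3800, 0.3100, 0.3100)
After 2 picoseconds: (0.3110, 0.3690, 0.3200)
After 3 picoseconds: (0.3169, 0.3636, 0.3195)
P(in state II after 3 picoseconds) = 0.3636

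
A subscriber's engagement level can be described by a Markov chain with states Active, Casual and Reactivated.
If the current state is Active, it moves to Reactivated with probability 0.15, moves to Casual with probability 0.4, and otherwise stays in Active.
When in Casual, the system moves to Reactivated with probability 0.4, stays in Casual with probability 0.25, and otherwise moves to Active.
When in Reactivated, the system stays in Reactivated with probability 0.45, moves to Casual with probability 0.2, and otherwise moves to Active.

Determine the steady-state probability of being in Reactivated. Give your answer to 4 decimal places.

0.3187

Let the stationary distribution be π with π = πP and π_1 + π_2 + π_3 = 1.
π_1 = 0.45·π_1 + 0.35·π_2 + 0.35·π_3
π_2 = 0.4·π_1 + 0.25·π_2 + 0.2·π_3
Solving with the normalization constraint gives π = (0.3889, 0.2924, 0.3187).
So the stationary probability of Reactivated is 0.3187.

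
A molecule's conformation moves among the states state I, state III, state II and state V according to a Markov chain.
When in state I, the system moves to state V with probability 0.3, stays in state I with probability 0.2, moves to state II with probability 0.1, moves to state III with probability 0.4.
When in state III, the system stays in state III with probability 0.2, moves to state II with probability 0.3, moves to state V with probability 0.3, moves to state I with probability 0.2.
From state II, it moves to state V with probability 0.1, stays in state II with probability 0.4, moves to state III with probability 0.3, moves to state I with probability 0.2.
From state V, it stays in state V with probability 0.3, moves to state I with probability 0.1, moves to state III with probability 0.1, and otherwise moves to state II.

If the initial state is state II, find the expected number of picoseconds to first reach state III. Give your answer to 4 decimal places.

Let t(s) be the expected number of picoseconds to first reach state III from state s, with t(state III) = 0. Conditioning on the first picosecond:
t(state I) = 1 + 0.2·t(state I) + 0.1·t(state II) + 0.3·t(state V)
t(state II) = 1 + 0.2·t(state I) + 0.4·t(state II) + 0.1·t(state V)
t(state V) = 1 + 0.1·t(state I) + 0.5·t(state II) + 0.3·t(state V)
Solving: t(state I) = 3.3476, t(state II) = 3.5193, t(state V) = 4.4206.
Expected picoseconds from state II to state III: 3.5193.

3.5193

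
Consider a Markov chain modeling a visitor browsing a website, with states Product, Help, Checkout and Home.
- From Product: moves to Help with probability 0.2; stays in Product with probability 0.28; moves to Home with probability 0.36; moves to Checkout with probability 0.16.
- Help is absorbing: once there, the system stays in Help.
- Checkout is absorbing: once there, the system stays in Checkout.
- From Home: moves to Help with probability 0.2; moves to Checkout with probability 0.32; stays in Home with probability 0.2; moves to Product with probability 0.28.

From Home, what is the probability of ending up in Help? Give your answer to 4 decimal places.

Let h(s) be the probability of absorption at Help starting from transient state s. Then h(Help) = 1 and h(Checkout) = 0. By first-step analysis:
h(Product) = 0.28·h(Product) + 0.2·1 + 0.16·0 + 0.36·h(Home)
h(Home) = 0.28·h(Product) + 0.2·1 + 0.32·0 + 0.2·h(Home)
Solving: h(Product) = 0.4882, h(Home) = 0.4209.
Starting from Home, the probability is 0.4209.

0.4209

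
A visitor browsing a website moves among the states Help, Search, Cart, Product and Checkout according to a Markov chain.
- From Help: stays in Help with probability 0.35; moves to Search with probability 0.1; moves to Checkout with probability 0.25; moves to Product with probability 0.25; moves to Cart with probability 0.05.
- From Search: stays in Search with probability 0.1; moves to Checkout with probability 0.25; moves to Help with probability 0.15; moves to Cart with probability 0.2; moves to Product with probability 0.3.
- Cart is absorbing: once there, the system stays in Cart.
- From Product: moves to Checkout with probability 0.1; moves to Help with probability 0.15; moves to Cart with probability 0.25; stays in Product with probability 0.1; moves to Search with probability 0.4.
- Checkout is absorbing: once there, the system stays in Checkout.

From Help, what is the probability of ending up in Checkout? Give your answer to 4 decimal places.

Let h(s) be the probability of absorption at Checkout starting from transient state s. Then h(Checkout) = 1 and h(Cart) = 0. By first-step analysis:
h(Help) = 0.35·h(Help) + 0.1·h(Search) + 0.05·0 + 0.25·h(Product) + 0.25·1
h(Search) = 0.15·h(Help) + 0.1·h(Search) + 0.2·0 + 0.3·h(Product) + 0.25·1
h(Product) = 0.15·h(Help) + 0.4·h(Search) + 0.25·0 + 0.1·h(Product) + 0.1·1
Solving: h(Help) = 0.6431, h(Search) = 0.5373, h(Product) = 0.4571.
Starting from Help, the probability is 0.6431.

0.6431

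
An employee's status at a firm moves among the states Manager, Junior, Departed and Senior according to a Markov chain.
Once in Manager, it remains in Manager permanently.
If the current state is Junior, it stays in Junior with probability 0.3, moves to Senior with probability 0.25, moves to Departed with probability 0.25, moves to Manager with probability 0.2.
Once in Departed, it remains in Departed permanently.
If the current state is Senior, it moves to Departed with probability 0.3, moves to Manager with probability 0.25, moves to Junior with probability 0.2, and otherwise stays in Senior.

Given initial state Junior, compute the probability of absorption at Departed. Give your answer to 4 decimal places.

Let h(s) be the probability of absorption at Departed starting from transient state s. Then h(Departed) = 1 and h(Manager) = 0. By first-step analysis:
h(Junior) = 0.2·0 + 0.3·h(Junior) + 0.25·1 + 0.25·h(Senior)
h(Senior) = 0.25·0 + 0.2·h(Junior) + 0.3·1 + 0.25·h(Senior)
Solving: h(Junior) = 0.5526, h(Senior) = 0.5474.
Starting from Junior, the probability is 0.5526.

0.5526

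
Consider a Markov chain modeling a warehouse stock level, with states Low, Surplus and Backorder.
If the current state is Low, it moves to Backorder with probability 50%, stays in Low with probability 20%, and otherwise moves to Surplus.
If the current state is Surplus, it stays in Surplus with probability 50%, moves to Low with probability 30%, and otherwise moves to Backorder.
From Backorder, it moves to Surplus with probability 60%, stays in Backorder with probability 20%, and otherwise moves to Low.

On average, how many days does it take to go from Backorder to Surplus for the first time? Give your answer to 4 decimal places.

1.8519

Let t(s) be the expected number of days to first reach Surplus from state s, with t(Surplus) = 0. Conditioning on the first day:
t(Low) = 1 + 0.2·t(Low) + 0.5·t(Backorder)
t(Backorder) = 1 + 0.2·t(Low) + 0.2·t(Backorder)
Solving: t(Low) = 2.4074, t(Backorder) = 1.8519.
Expected days from Backorder to Surplus: 1.8519.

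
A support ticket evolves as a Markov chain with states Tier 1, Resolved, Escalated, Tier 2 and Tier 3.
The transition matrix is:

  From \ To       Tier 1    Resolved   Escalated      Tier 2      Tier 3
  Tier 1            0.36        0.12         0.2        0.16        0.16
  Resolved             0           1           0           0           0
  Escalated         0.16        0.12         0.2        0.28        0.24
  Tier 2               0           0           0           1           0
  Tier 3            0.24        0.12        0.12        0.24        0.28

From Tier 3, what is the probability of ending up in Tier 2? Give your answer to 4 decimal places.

Let h(s) be the probability of absorption at Tier 2 starting from transient state s. Then h(Tier 2) = 1 and h(Resolved) = 0. By first-step analysis:
h(Tier 1) = 0.36·h(Tier 1) + 0.12·0 + 0.2·h(Escalated) + 0.16·1 + 0.16·h(Tier 3)
h(Escalated) = 0.16·h(Tier 1) + 0.12·0 + 0.2·h(Escalated) + 0.28·1 + 0.24·h(Tier 3)
h(Tier 3) = 0.24·h(Tier 1) + 0.12·0 + 0.12·h(Escalated) + 0.24·1 + 0.28·h(Tier 3)
Solving: h(Tier 1) = 0.6226, h(Escalated) = 0.6703, h(Tier 3) = 0.6526.
Starting from Tier 3, the probability is 0.6526.

0.6526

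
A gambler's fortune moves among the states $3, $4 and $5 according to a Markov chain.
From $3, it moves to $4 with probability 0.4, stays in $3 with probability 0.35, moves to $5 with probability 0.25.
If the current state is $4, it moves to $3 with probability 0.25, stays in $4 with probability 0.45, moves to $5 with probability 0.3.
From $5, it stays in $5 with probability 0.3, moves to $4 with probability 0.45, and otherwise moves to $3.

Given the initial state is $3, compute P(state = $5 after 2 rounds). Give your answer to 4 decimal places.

0.2825

Sum over the intermediate state after 1 round:
P = P($3→$3)·P($3→$5) + P($3→$4)·P($4→$5) + P($3→$5)·P($5→$5)
  = 0.35×0.25 + 0.4×0.3 + 0.25×0.3
  = 0.0875 + 0.1200 + 0.0750 = 0.2825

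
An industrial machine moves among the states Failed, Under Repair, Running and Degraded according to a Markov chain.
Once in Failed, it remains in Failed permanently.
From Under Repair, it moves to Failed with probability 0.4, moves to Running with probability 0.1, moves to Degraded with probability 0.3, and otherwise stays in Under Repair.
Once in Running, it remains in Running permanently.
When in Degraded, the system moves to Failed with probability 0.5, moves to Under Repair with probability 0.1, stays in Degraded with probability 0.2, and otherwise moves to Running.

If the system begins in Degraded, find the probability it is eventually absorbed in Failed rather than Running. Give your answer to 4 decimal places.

Let h(s) be the probability of absorption at Failed starting from transient state s. Then h(Failed) = 1 and h(Running) = 0. By first-step analysis:
h(Under Repair) = 0.4·1 + 0.2·h(Under Repair) + 0.1·0 + 0.3·h(Degraded)
h(Degraded) = 0.5·1 + 0.1·h(Under Repair) + 0.2·0 + 0.2·h(Degraded)
Solving: h(Under Repair) = 0.7705, h(Degraded) = 0.7213.
Starting from Degraded, the probability is 0.7213.

0.7213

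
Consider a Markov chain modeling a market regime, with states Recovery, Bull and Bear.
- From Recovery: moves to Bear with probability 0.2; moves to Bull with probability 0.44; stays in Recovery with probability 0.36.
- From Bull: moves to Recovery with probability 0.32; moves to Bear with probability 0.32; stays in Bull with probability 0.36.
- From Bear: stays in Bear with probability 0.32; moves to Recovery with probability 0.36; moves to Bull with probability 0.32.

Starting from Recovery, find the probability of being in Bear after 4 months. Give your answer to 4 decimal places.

0.2786

Propagate the distribution vector 4 months from Recovery.
After 0 months: (1.0000, 0.0000, 0.0000)
After 1 month: (0.3600, 0.4400, 0.2000)
After 2 months: (0.3424, 0.3808, 0.2768)
After 3 months: (0.3448, 0.3763, 0.2789)
After 4 months: (0.3449, 0.3764, 0.2786)
P(in Bear after 4 months) = 0.2786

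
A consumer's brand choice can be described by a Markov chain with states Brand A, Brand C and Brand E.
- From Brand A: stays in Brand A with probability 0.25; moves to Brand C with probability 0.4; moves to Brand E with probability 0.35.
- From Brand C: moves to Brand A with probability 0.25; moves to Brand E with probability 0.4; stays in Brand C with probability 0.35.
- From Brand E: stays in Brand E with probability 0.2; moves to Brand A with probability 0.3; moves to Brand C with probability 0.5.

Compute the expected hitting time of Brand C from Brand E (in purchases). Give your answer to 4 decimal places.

2.1212

Let t(s) be the expected number of purchases to first reach Brand C from state s, with t(Brand C) = 0. Conditioning on the first purchase:
t(Brand A) = 1 + 0.25·t(Brand A) + 0.35·t(Brand E)
t(Brand E) = 1 + 0.3·t(Brand A) + 0.2·t(Brand E)
Solving: t(Brand A) = 2.3232, t(Brand E) = 2.1212.
Expected purchases from Brand E to Brand C: 2.1212.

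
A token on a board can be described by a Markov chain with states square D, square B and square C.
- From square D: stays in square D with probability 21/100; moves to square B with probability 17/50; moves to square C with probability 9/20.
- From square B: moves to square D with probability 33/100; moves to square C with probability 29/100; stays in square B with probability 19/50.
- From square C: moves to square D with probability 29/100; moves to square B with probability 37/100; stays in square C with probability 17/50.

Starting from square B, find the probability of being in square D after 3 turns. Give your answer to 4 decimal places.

0.2823

Propagate the distribution vector 3 turns from square B.
After 0 turns: (0.0000, 1.0000, 0.0000)
After 1 turn: (0.3300, 0.3800, 0.2900)
After 2 turns: (0.2788, 0.3639, 0.3573)
After 3 turns: (0.2823, 0.3653, 0.3525)
P(in square D after 3 turns) = 0.2823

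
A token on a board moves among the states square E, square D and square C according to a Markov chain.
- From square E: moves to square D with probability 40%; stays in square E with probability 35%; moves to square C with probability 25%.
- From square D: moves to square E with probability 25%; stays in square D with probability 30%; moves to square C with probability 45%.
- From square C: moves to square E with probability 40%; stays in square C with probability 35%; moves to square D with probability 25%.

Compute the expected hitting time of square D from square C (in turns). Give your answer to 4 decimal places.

Let t(s) be the expected number of turns to first reach square D from state s, with t(square D) = 0. Conditioning on the first turn:
t(square E) = 1 + 0.35·t(square E) + 0.25·t(square C)
t(square C) = 1 + 0.4·t(square E) + 0.35·t(square C)
Solving: t(square E) = 2.7907, t(square C) = 3.2558.
Expected turns from square C to square D: 3.2558.

3.2558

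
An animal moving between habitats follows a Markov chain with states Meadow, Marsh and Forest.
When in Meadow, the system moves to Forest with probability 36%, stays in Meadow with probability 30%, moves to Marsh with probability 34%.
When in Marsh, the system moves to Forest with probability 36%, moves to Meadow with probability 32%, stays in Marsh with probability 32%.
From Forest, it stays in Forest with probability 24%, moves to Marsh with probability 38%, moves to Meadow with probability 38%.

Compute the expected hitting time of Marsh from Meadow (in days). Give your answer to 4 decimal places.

Let t(s) be the expected number of days to first reach Marsh from state s, with t(Marsh) = 0. Conditioning on the first day:
t(Meadow) = 1 + 0.3·t(Meadow) + 0.36·t(Forest)
t(Forest) = 1 + 0.38·t(Meadow) + 0.24·t(Forest)
Solving: t(Meadow) = 2.8340, t(Forest) = 2.7328.
Expected days from Meadow to Marsh: 2.8340.

2.8340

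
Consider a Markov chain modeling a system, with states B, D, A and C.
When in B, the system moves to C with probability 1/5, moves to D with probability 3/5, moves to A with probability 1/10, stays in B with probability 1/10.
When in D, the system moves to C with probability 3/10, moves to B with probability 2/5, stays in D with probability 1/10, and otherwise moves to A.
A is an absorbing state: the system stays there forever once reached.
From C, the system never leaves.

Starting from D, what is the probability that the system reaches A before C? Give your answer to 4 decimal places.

Let h(s) be the probability of absorption at A starting from transient state s. Then h(A) = 1 and h(C) = 0. By first-step analysis:
h(B) = 0.1·h(B) + 0.6·h(D) + 0.1·1 + 0.2·0
h(D) = 0.4·h(B) + 0.1·h(D) + 0.2·1 + 0.3·0
Solving: h(B) = 0.3684, h(D) = 0.3860.
Starting from D, the probability is 0.3860.

0.3860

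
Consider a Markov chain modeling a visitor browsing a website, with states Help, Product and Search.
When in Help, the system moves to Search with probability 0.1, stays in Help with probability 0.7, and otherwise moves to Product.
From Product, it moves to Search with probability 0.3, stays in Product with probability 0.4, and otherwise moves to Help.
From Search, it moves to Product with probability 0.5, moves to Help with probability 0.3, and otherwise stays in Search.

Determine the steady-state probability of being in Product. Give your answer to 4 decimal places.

Let the stationary distribution be π with π = πP and π_1 + π_2 + π_3 = 1.
π_1 = 0.7·π_1 + 0.3·π_2 + 0.3·π_3
π_2 = 0.2·π_1 + 0.4·π_2 + 0.5·π_3
Solving with the normalization constraint gives π = (0.5000, 0.3182, 0.1818).
So the stationary probability of Product is 0.3182.

0.3182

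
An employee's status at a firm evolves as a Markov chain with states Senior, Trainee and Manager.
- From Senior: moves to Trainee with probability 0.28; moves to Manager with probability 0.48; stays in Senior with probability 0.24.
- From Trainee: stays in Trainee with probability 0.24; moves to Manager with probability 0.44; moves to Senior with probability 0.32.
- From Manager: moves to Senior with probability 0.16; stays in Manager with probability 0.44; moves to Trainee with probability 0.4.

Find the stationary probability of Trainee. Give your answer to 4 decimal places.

0.3211

Let the stationary distribution be π with π = πP and π_1 + π_2 + π_3 = 1.
π_1 = 0.24·π_1 + 0.32·π_2 + 0.16·π_3
π_2 = 0.28·π_1 + 0.24·π_2 + 0.4·π_3
Solving with the normalization constraint gives π = (0.2297, 0.3211, 0.4492).
So the stationary probability of Trainee is 0.3211.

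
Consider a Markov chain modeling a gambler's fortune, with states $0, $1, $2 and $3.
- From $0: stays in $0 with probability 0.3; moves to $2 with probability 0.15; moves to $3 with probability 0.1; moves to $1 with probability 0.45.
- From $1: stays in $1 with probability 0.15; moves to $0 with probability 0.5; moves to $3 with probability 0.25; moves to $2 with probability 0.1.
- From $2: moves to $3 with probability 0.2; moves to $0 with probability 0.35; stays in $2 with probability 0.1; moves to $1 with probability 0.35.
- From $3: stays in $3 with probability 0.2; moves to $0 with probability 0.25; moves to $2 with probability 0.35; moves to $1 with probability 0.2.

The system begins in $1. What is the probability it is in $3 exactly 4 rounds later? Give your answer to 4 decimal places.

Propagate the distribution vector 4 rounds from $1.
After 0 rounds: (0.0000, 1.0000, 0.0000, 0.0000)
After 1 round: (0.5000, 0.1500, 0.1000, 0.2500)
After 2 rounds: (0.3225, 0.3325, 0.1875, 0.1575)
After 3 rounds: (0.3680, 0.2921, 0.1555, 0.1844)
After 4 rounds: (0.3570, 0.3007, 0.1645, 0.1778)
P(in $3 after 4 rounds) = 0.1778

0.1778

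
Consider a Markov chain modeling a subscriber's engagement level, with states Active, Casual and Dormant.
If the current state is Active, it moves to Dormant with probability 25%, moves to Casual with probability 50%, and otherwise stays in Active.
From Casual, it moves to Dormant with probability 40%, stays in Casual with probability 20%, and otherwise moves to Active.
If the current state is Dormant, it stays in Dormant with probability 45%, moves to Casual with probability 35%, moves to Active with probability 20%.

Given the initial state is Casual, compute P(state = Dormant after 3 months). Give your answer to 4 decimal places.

0.3790

Propagate the distribution vector 3 months from Casual.
After 0 months: (0.0000, 1.0000, 0.0000)
After 1 month: (0.4000, 0.2000, 0.4000)
After 2 months: (0.2600, 0.3800, 0.3600)
After 3 months: (0.2890, 0.3320, 0.3790)
P(in Dormant after 3 months) = 0.3790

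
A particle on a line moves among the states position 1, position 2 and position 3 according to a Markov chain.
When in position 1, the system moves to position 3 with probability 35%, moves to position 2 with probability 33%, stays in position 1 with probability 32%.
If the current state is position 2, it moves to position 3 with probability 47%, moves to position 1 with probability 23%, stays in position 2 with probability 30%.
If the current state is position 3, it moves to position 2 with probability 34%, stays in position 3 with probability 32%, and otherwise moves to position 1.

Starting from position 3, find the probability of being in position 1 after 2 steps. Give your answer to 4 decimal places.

Sum over the intermediate state after 1 step:
P = P(position 3→position 1)·P(position 1→position 1) + P(position 3→position 2)·P(position 2→position 1) + P(position 3→position 3)·P(position 3→position 1)
  = 0.34×0.32 + 0.34×0.23 + 0.32×0.34
  = 0.1088 + 0.0782 + 0.1088 = 0.2958

0.2958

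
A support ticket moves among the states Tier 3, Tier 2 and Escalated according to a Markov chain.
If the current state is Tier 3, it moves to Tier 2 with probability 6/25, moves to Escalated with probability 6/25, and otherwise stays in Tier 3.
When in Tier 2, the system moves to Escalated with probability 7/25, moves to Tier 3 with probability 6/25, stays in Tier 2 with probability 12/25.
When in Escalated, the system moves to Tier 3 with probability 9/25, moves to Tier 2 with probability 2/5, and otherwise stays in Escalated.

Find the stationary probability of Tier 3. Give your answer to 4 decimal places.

Let the stationary distribution be π with π = πP and π_1 + π_2 + π_3 = 1.
π_1 = 0.52·π_1 + 0.24·π_2 + 0.36·π_3
π_2 = 0.24·π_1 + 0.48·π_2 + 0.4·π_3
Solving with the normalization constraint gives π = (0.3758, 0.3694, 0.2548).
So the stationary probability of Tier 3 is 0.3758.

0.3758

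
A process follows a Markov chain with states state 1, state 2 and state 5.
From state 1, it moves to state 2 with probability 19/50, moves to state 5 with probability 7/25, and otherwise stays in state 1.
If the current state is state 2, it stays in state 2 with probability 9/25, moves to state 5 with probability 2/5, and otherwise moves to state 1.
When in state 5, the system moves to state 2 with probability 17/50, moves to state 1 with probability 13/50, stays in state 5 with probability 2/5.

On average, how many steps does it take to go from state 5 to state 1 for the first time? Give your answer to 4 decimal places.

Let t(s) be the expected number of steps to first reach state 1 from state s, with t(state 1) = 0. Conditioning on the first step:
t(state 2) = 1 + 0.36·t(state 2) + 0.4·t(state 5)
t(state 5) = 1 + 0.34·t(state 2) + 0.4·t(state 5)
Solving: t(state 2) = 4.0323, t(state 5) = 3.9516.
Expected steps from state 5 to state 1: 3.9516.

3.9516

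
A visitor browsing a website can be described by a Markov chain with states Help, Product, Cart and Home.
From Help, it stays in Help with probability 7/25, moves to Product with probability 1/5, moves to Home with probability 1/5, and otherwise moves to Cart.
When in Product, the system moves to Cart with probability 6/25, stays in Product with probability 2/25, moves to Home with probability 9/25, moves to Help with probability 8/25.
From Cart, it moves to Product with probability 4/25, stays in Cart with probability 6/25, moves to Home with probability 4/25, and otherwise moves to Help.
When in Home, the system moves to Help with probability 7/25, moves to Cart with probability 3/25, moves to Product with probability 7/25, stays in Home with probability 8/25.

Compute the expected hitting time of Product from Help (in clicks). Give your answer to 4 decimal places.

Let t(s) be the expected number of clicks to first reach Product from state s, with t(Product) = 0. Conditioning on the first click:
t(Help) = 1 + 0.28·t(Help) + 0.32·t(Cart) + 0.2·t(Home)
t(Cart) = 1 + 0.44·t(Help) + 0.24·t(Cart) + 0.16·t(Home)
t(Home) = 1 + 0.28·t(Help) + 0.12·t(Cart) + 0.32·t(Home)
Solving: t(Help) = 4.8310, t(Cart) = 5.0279, t(Home) = 4.3471.
Expected clicks from Help to Product: 4.8310.

4.8310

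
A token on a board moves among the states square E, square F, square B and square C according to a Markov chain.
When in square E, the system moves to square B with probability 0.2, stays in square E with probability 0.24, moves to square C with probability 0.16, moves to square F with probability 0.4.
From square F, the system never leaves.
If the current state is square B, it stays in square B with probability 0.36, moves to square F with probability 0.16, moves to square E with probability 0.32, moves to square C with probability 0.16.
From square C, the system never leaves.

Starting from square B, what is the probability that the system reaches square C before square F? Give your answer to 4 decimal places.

Let h(s) be the probability of absorption at square C starting from transient state s. Then h(square C) = 1 and h(square F) = 0. By first-step analysis:
h(square E) = 0.24·h(square E) + 0.4·0 + 0.2·h(square B) + 0.16·1
h(square B) = 0.32·h(square E) + 0.16·0 + 0.36·h(square B) + 0.16·1
Solving: h(square E) = 0.3182, h(square B) = 0.4091.
Starting from square B, the probability is 0.4091.

0.4091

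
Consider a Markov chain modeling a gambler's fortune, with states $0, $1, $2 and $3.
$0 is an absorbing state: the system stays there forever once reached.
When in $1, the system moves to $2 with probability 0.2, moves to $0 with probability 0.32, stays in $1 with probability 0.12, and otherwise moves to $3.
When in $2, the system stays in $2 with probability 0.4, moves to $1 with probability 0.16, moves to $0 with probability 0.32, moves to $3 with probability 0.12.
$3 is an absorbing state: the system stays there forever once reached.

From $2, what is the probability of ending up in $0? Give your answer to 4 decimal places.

0.6710

Let h(s) be the probability of absorption at $0 starting from transient state s. Then h($0) = 1 and h($3) = 0. By first-step analysis:
h($1) = 0.32·1 + 0.12·h($1) + 0.2·h($2) + 0.36·0
h($2) = 0.32·1 + 0.16·h($1) + 0.4·h($2) + 0.12·0
Solving: h($1) = 0.5161, h($2) = 0.6710.
Starting from $2, the probability is 0.6710.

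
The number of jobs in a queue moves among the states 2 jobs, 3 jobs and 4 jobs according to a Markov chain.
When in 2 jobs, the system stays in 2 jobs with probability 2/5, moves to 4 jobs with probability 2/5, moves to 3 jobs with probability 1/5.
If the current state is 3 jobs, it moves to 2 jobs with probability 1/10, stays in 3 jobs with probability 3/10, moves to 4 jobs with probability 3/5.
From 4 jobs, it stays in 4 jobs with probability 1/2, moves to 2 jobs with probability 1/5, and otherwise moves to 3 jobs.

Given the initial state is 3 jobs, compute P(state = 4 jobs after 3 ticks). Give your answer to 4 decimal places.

0.5100

Propagate the distribution vector 3 ticks from 3 jobs.
After 0 ticks: (0.0000, 1.0000, 0.0000)
After 1 tick: (0.1000, 0.3000, 0.6000)
After 2 ticks: (0.1900, 0.2900, 0.5200)
After 3 ticks: (0.2090, 0.2810, 0.5100)
P(in 4 jobs after 3 ticks) = 0.5100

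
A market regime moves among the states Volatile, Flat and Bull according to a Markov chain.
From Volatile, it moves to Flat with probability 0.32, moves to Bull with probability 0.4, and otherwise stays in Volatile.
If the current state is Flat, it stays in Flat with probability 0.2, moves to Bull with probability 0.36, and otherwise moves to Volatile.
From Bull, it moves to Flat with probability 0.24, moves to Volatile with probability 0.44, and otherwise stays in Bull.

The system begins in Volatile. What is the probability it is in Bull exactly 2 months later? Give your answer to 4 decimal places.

Sum over the intermediate state after 1 month:
P = P(Volatile→Volatile)·P(Volatile→Bull) + P(Volatile→Flat)·P(Flat→Bull) + P(Volatile→Bull)·P(Bull→Bull)
  = 0.28×0.4 + 0.32×0.36 + 0.4×0.32
  = 0.1120 + 0.1152 + 0.1280 = 0.3552

0.3552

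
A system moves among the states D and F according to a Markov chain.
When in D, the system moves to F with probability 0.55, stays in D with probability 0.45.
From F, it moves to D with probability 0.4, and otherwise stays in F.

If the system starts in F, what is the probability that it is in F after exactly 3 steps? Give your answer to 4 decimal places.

Propagate the distribution vector 3 steps from F.
After 0 steps: (0.0000, 1.0000)
After 1 step: (0.4000, 0.6000)
After 2 steps: (0.4200, 0.5800)
After 3 steps: (0.4210, 0.5790)
P(in F after 3 steps) = 0.5790

0.5790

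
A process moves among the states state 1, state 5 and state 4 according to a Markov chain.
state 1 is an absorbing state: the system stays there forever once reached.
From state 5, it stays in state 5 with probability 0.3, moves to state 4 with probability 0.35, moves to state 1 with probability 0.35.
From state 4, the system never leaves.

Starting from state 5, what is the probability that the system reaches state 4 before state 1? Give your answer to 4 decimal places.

0.5000

Let h(s) be the probability of absorption at state 4 starting from transient state s. Then h(state 4) = 1 and h(state 1) = 0. By first-step analysis:
h(state 5) = 0.35·0 + 0.3·h(state 5) + 0.35·1
Solving: h(state 5) = 0.5000.
Starting from state 5, the probability is 0.5000.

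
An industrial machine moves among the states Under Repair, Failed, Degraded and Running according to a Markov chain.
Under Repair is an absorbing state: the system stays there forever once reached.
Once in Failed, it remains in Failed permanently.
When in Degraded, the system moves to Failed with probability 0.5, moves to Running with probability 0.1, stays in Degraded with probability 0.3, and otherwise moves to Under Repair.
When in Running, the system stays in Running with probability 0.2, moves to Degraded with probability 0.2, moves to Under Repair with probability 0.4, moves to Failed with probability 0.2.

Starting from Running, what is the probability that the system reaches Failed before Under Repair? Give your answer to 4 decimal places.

0.4444

Let h(s) be the probability of absorption at Failed starting from transient state s. Then h(Failed) = 1 and h(Under Repair) = 0. By first-step analysis:
h(Degraded) = 0.1·0 + 0.5·1 + 0.3·h(Degraded) + 0.1·h(Running)
h(Running) = 0.4·0 + 0.2·1 + 0.2·h(Degraded) + 0.2·h(Running)
Solving: h(Degraded) = 0.7778, h(Running) = 0.4444.
Starting from Running, the probability is 0.4444.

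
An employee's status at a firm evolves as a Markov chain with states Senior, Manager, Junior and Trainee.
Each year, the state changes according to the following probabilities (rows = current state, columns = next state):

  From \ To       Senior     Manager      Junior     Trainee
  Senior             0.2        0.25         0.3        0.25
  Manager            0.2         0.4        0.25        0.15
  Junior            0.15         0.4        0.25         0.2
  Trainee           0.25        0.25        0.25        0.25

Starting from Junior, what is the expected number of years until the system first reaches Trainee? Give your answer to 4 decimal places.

Let t(s) be the expected number of years to first reach Trainee from state s, with t(Trainee) = 0. Conditioning on the first year:
t(Senior) = 1 + 0.2·t(Senior) + 0.25·t(Manager) + 0.3·t(Junior)
t(Manager) = 1 + 0.2·t(Senior) + 0.4·t(Manager) + 0.25·t(Junior)
t(Junior) = 1 + 0.15·t(Senior) + 0.4·t(Manager) + 0.25·t(Junior)
Solving: t(Senior) = 4.9417, t(Manager) = 5.5045, t(Junior) = 5.2574.
Expected years from Junior to Trainee: 5.2574.

5.2574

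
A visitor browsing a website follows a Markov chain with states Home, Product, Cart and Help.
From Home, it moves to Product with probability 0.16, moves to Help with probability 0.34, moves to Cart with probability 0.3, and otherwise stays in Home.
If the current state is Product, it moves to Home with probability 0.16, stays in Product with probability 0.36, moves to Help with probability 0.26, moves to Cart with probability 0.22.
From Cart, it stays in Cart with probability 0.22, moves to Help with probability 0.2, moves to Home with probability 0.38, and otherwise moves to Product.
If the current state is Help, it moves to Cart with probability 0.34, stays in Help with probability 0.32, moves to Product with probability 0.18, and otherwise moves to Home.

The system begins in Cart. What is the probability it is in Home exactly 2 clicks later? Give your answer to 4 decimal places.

0.2236

Propagate the distribution vector 2 clicks from Cart.
After 0 clicks: (0.0000, 0.0000, 1.0000, 0.0000)
After 1 click: (0.3800, 0.2000, 0.2200, 0.2000)
After 2 clicks: (0.2236, 0.2128, 0.2744, 0.2892)
P(in Home after 2 clicks) = 0.2236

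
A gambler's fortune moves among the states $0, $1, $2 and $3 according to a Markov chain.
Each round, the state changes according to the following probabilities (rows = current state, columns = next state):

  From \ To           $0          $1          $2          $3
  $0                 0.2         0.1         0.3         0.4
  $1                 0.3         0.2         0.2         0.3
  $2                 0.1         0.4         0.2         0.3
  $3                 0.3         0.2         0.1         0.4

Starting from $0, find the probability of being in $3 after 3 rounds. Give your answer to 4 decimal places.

0.3580

Propagate the distribution vector 3 rounds from $0.
After 0 rounds: (1.0000, 0.0000, 0.0000, 0.0000)
After 1 round: (0.2000, 0.1000, 0.3000, 0.4000)
After 2 rounds: (0.2200, 0.2400, 0.1800, 0.3600)
After 3 rounds: (0.2420, 0.2140, 0.1860, 0.3580)
P(in $3 after 3 rounds) = 0.3580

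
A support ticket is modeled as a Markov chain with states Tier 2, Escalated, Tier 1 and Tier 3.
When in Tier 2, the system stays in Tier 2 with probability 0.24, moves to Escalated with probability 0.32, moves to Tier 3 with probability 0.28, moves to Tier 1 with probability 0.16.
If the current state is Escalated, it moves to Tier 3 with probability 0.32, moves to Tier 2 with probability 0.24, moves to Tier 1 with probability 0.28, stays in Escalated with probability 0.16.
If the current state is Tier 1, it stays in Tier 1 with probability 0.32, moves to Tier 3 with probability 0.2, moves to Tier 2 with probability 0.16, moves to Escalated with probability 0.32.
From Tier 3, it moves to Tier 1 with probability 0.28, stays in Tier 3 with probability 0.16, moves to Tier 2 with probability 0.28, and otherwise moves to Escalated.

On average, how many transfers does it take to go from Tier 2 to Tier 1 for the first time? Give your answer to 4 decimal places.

4.4808

Let t(s) be the expected number of transfers to first reach Tier 1 from state s, with t(Tier 1) = 0. Conditioning on the first transfer:
t(Tier 2) = 1 + 0.24·t(Tier 2) + 0.32·t(Escalated) + 0.28·t(Tier 3)
t(Escalated) = 1 + 0.24·t(Tier 2) + 0.16·t(Escalated) + 0.32·t(Tier 3)
t(Tier 3) = 1 + 0.28·t(Tier 2) + 0.28·t(Escalated) + 0.16·t(Tier 3)
Solving: t(Tier 2) = 4.4808, t(Escalated) = 4.0013, t(Tier 3) = 4.0179.
Expected transfers from Tier 2 to Tier 1: 4.4808.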